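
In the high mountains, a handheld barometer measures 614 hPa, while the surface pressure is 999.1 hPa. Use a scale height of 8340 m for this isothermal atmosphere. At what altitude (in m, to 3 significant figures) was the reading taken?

z ≈ 4060 m

Invert the barometric formula: z = H ln(P₀/P).
P₀/P = 999.1/614 = 1.6272; ln(1.6272) = 0.48686.
z = 8340.0 × 0.48686 = 4060.4 m.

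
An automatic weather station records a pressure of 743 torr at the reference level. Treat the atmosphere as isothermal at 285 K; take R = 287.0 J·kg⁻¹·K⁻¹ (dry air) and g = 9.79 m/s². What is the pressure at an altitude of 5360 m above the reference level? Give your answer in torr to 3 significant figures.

P ≈ 391 torr

Scale height: H = RT/g = 287.0 × 285 / 9.79 = 8355.0 m.
Barometric formula: P = P₀ exp(−z/H).
z/H = 5360.0/8355.0 = 0.64153; exp(−0.64153) = 0.52649.
P = 743 × 0.52649 = 391.18 torr.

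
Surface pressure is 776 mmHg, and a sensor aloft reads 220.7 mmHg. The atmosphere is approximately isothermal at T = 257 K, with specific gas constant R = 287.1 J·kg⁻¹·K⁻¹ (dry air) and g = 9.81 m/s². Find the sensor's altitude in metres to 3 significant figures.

Scale height: H = RT/g = 287.1 × 257 / 9.81 = 7521.4 m.
Invert the barometric formula: z = H ln(P₀/P).
P₀/P = 776/220.7 = 3.5161; ln(3.5161) = 1.2574.
z = 7521.4 × 1.2574 = 9457.4 m.

z ≈ 9460 m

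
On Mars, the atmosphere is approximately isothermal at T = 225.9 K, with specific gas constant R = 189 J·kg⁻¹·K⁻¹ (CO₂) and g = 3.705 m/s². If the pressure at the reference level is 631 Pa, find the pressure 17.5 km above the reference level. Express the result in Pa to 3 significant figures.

P ≈ 138 Pa

Scale height: H = RT/g = 189 × 225.9 / 3.705 = 11524 m.
Barometric formula: P = P₀ exp(−z/H).
z/H = 17500/11524 = 1.5186; exp(−1.5186) = 0.21902.
P = 631 × 0.21902 = 138.20 Pa.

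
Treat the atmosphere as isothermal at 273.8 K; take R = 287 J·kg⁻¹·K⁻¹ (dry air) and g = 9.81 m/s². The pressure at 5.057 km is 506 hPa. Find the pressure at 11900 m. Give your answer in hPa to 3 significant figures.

Scale height: H = RT/g = 287 × 273.8 / 9.81 = 8010.3 m.
Between two levels, P₂ = P₁ exp(−Δz/H) with Δz = z₂ − z₁.
Δz = 11900 − 5057.0 = 6843.0 m; Δz/H = 6843.0/8010.3 = 0.85428.
P₂ = 506 × exp(−0.85428) = 506 × 0.42559 = 215.35 hPa.

P ≈ 215 hPa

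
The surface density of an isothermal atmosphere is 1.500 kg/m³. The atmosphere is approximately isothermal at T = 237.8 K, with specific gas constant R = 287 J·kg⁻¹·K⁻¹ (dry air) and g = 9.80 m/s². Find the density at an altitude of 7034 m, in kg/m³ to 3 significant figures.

ρ ≈ 0.546 kg/m³

Scale height: H = RT/g = 287 × 237.8 / 9.80 = 6964.1 m.
In an isothermal atmosphere, density decays like pressure: ρ = ρ₀ exp(−z/H).
z/H = 7034.0/6964.1 = 1.0100; exp(−1.0100) = 0.36422.
ρ = 1.500 × 0.36422 = 0.54633 kg/m³.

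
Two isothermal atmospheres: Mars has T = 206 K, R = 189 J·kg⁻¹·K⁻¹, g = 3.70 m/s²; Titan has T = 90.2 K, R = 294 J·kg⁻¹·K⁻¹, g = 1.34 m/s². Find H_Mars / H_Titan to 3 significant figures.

H_Mars/H_Titan ≈ 0.532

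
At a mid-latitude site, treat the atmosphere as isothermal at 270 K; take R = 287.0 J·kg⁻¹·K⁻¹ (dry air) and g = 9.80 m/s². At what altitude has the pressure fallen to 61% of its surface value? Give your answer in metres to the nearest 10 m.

Scale height: H = RT/g = 287.0 × 270 / 9.80 = 7907.1 m.
Set P/P₀ = exp(−z/H) = 0.61, so z = −H ln(0.61).
−ln(0.61) = 0.49430; z = 7907.1 × 0.49430 = 3908.5 m.

z ≈ 3910 m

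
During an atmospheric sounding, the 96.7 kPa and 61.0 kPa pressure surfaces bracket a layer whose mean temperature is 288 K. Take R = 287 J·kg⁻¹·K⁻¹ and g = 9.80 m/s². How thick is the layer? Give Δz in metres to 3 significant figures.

Hypsometric equation: Δz = (R T̄/g) ln(P₁/P₂).
R T̄/g = 287 × 288 / 9.80 = 8434.3 m.
ln(96.7/61.0) = ln(1.5852) = 0.46071.
Δz = 8434.3 × 0.46071 = 3885.8 m.

Δz ≈ 3890 m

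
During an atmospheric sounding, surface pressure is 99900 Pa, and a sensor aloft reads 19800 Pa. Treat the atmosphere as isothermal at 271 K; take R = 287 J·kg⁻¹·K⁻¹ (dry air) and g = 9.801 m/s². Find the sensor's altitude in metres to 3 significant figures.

z ≈ 12800 m

Scale height: H = RT/g = 287 × 271 / 9.801 = 7935.6 m.
Invert the barometric formula: z = H ln(P₀/P).
P₀/P = 99900/19800 = 5.0455; ln(5.0455) = 1.6185.
z = 7935.6 × 1.6185 = 12844 m.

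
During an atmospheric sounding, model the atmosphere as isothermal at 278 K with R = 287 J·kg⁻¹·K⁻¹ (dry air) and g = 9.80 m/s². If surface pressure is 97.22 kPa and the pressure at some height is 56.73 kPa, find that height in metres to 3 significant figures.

Scale height: H = RT/g = 287 × 278 / 9.80 = 8141.4 m.
Invert the barometric formula: z = H ln(P₀/P).
P₀/P = 97.22/56.73 = 1.7137; ln(1.7137) = 0.53865.
z = 8141.4 × 0.53865 = 4385.4 m.

z ≈ 4390 m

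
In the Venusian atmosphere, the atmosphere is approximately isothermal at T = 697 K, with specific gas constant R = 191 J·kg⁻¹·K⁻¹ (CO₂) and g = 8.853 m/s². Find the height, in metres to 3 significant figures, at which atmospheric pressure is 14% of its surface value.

Scale height: H = RT/g = 191 × 697 / 8.853 = 15038 m.
Set P/P₀ = exp(−z/H) = 0.14, so z = −H ln(0.14).
−ln(0.14) = 1.9661; z = 15038 × 1.9661 = 29566 m.

z ≈ 29600 m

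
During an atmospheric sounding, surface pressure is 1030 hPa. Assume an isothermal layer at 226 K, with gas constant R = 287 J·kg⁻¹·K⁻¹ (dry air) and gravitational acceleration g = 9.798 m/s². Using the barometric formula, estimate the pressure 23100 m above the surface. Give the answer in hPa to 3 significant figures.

P ≈ 31.4 hPa

Scale height: H = RT/g = 287 × 226 / 9.798 = 6619.9 m.
Barometric formula: P = P₀ exp(−z/H).
z/H = 23100/6619.9 = 3.4895; exp(−3.4895) = 0.030516.
P = 1030 × 0.030516 = 31.431 hPa.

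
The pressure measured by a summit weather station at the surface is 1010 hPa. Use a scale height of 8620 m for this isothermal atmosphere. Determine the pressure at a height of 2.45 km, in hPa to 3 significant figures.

Barometric formula: P = P₀ exp(−z/H).
z/H = 2450.0/8620.0 = 0.28422; exp(−0.28422) = 0.75260.
P = 1010 × 0.75260 = 760.13 hPa.

P ≈ 760 hPa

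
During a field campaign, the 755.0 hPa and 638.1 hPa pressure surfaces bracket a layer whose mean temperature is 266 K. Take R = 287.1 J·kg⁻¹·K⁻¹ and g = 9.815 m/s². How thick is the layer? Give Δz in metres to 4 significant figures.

Δz ≈ 1309 m

Hypsometric equation: Δz = (R T̄/g) ln(P₁/P₂).
R T̄/g = 287.1 × 266 / 9.815 = 7780.8 m.
ln(755.0/638.1) = ln(1.1832) = 0.16822.
Δz = 7780.8 × 0.16822 = 1308.9 m.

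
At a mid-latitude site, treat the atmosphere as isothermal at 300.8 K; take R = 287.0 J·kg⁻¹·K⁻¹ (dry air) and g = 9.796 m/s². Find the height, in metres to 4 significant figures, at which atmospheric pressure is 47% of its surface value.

z ≈ 6654 m

Scale height: H = RT/g = 287.0 × 300.8 / 9.796 = 8812.7 m.
Set P/P₀ = exp(−z/H) = 0.47, so z = −H ln(0.47).
−ln(0.47) = 0.75502; z = 8812.7 × 0.75502 = 6653.8 m.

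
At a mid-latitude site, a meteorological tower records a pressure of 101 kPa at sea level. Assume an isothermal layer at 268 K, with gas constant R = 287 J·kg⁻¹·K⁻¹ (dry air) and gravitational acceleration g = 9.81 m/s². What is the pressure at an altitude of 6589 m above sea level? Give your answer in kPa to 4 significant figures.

Scale height: H = RT/g = 287 × 268 / 9.81 = 7840.6 m.
Barometric formula: P = P₀ exp(−z/H).
z/H = 6589.0/7840.6 = 0.84037; exp(−0.84037) = 0.43155.
P = 101 × 0.43155 = 43.587 kPa.

P ≈ 43.59 kPa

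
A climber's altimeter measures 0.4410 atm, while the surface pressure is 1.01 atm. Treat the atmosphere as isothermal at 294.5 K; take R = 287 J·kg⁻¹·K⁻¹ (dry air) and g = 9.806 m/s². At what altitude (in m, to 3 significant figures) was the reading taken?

z ≈ 7140 m

Scale height: H = RT/g = 287 × 294.5 / 9.806 = 8619.4 m.
Invert the barometric formula: z = H ln(P₀/P).
P₀/P = 1.01/0.4410 = 2.2902; ln(2.2902) = 0.82864.
z = 8619.4 × 0.82864 = 7142.4 m.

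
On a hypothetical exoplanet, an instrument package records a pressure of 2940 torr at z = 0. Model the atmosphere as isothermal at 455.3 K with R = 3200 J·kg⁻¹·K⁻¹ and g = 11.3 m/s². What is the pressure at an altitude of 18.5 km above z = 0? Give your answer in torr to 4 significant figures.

P ≈ 2547 torr

Scale height: H = RT/g = 3200 × 455.3 / 11.3 = 128930 m.
Barometric formula: P = P₀ exp(−z/H).
z/H = 18500/128930 = 0.14349; exp(−0.14349) = 0.86633.
P = 2940 × 0.86633 = 2547.0 torr.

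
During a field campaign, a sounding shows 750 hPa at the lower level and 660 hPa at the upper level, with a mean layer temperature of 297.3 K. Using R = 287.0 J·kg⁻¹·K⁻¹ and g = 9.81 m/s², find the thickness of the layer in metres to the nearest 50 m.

Δz ≈ 1100 m

Hypsometric equation: Δz = (R T̄/g) ln(P₁/P₂).
R T̄/g = 287.0 × 297.3 / 9.81 = 8697.8 m.
ln(750/660) = ln(1.1364) = 0.12787.
Δz = 8697.8 × 0.12787 = 1112.2 m.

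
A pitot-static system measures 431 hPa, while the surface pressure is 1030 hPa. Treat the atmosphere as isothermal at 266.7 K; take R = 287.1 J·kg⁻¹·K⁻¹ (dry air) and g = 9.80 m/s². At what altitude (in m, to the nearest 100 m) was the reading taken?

z ≈ 6800 m

Scale height: H = RT/g = 287.1 × 266.7 / 9.80 = 7813.2 m.
Invert the barometric formula: z = H ln(P₀/P).
P₀/P = 1030/431 = 2.3898; ln(2.3898) = 0.87121.
z = 7813.2 × 0.87121 = 6806.9 m.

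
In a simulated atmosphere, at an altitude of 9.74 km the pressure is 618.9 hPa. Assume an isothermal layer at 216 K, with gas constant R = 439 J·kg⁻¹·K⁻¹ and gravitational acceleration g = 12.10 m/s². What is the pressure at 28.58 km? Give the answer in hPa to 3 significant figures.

P ≈ 55.9 hPa

Scale height: H = RT/g = 439 × 216 / 12.10 = 7836.7 m.
Between two levels, P₂ = P₁ exp(−Δz/H) with Δz = z₂ − z₁.
Δz = 28580 − 9740.0 = 18840 m; Δz/H = 18840/7836.7 = 2.4041.
P₂ = 618.9 × exp(−2.4041) = 618.9 × 0.090347 = 55.916 hPa.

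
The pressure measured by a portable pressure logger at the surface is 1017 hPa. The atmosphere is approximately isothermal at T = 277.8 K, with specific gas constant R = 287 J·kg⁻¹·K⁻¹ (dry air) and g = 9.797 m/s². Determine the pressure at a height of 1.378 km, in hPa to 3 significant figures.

Scale height: H = RT/g = 287 × 277.8 / 9.797 = 8138.1 m.
Barometric formula: P = P₀ exp(−z/H).
z/H = 1378.0/8138.1 = 0.16933; exp(−0.16933) = 0.84423.
P = 1017 × 0.84423 = 858.58 hPa.

P ≈ 859 hPa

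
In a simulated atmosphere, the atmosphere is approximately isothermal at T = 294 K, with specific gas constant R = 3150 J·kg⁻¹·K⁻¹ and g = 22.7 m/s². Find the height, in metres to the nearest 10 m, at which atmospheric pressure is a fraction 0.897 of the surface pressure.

z ≈ 4430 m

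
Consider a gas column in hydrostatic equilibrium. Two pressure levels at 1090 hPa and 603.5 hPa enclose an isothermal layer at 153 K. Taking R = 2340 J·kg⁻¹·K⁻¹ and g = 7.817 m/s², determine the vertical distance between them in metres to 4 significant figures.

Δz ≈ 27080 m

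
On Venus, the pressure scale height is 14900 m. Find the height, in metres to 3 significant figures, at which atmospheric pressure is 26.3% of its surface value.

Set P/P₀ = exp(−z/H) = 0.263, so z = −H ln(0.263).
−ln(0.263) = 1.3356; z = 14900 × 1.3356 = 19900 m.

z ≈ 19900 m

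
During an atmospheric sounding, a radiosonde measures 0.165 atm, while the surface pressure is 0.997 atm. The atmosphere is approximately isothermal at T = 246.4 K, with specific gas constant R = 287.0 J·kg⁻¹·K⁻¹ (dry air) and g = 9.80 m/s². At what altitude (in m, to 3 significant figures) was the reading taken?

z ≈ 13000 m

Scale height: H = RT/g = 287.0 × 246.4 / 9.80 = 7216.0 m.
Invert the barometric formula: z = H ln(P₀/P).
P₀/P = 0.997/0.165 = 6.0424; ln(6.0424) = 1.7988.
z = 7216.0 × 1.7988 = 12980 m.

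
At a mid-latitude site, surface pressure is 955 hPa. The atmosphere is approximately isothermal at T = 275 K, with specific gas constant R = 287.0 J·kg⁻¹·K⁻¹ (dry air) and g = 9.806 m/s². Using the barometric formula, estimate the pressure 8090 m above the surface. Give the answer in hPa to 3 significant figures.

P ≈ 350 hPa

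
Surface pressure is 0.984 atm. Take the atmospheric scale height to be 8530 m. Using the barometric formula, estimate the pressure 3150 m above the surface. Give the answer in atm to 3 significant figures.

P ≈ 0.680 atm

Barometric formula: P = P₀ exp(−z/H).
z/H = 3150.0/8530.0 = 0.36928; exp(−0.36928) = 0.69123.
P = 0.984 × 0.69123 = 0.68017 atm.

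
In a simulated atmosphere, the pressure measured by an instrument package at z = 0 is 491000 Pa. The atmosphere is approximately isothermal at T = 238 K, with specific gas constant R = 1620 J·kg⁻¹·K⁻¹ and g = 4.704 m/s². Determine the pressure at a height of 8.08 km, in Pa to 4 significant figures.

P ≈ 444900 Pa

Scale height: H = RT/g = 1620 × 238 / 4.704 = 81964 m.
Barometric formula: P = P₀ exp(−z/H).
z/H = 8080.0/81964 = 0.098580; exp(−0.098580) = 0.90612.
P = 491000 × 0.90612 = 444900 Pa.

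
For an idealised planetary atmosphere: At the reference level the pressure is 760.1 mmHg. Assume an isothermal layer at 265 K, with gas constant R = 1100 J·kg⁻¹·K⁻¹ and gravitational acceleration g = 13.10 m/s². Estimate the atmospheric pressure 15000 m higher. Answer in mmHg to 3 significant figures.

Scale height: H = RT/g = 1100 × 265 / 13.10 = 22252 m.
Barometric formula: P = P₀ exp(−z/H).
z/H = 15000/22252 = 0.67410; exp(−0.67410) = 0.50961.
P = 760.1 × 0.50961 = 387.35 mmHg.

P ≈ 387 mmHg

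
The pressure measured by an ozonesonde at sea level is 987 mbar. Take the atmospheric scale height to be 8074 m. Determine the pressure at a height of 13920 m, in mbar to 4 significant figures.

Barometric formula: P = P₀ exp(−z/H).
z/H = 13920/8074.0 = 1.7241; exp(−1.7241) = 0.17833.
P = 987 × 0.17833 = 176.01 mbar.

P ≈ 176.0 mbar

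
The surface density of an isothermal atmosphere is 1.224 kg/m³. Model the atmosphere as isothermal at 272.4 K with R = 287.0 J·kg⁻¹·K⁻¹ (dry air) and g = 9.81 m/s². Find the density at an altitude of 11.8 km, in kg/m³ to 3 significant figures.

ρ ≈ 0.278 kg/m³

Scale height: H = RT/g = 287.0 × 272.4 / 9.81 = 7969.3 m.
In an isothermal atmosphere, density decays like pressure: ρ = ρ₀ exp(−z/H).
z/H = 11800/7969.3 = 1.4807; exp(−1.4807) = 0.22748.
ρ = 1.224 × 0.22748 = 0.27844 kg/m³.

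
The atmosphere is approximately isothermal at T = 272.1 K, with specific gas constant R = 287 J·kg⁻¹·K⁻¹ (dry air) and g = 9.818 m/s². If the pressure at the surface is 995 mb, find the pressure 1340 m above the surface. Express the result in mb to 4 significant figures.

P ≈ 840.7 mb

Scale height: H = RT/g = 287 × 272.1 / 9.818 = 7954.0 m.
Barometric formula: P = P₀ exp(−z/H).
z/H = 1340.0/7954.0 = 0.16847; exp(−0.16847) = 0.84496.
P = 995 × 0.84496 = 840.74 mb.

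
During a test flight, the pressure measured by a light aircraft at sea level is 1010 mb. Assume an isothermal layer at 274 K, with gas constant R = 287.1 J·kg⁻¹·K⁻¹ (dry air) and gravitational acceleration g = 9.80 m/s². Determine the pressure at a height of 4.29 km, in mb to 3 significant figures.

P ≈ 592 mb

Scale height: H = RT/g = 287.1 × 274 / 9.80 = 8027.1 m.
Barometric formula: P = P₀ exp(−z/H).
z/H = 4290.0/8027.1 = 0.53444; exp(−0.53444) = 0.58600.
P = 1010 × 0.58600 = 591.86 mb.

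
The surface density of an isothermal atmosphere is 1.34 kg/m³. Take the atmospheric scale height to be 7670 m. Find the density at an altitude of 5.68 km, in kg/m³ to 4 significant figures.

ρ ≈ 0.6390 kg/m³

In an isothermal atmosphere, density decays like pressure: ρ = ρ₀ exp(−z/H).
z/H = 5680.0/7670.0 = 0.74055; exp(−0.74055) = 0.47685.
ρ = 1.34 × 0.47685 = 0.63898 kg/m³.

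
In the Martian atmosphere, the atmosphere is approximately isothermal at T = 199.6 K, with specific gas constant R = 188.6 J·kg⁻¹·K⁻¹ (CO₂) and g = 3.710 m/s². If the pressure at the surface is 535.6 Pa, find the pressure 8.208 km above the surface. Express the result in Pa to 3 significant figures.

Scale height: H = RT/g = 188.6 × 199.6 / 3.710 = 10147 m.
Barometric formula: P = P₀ exp(−z/H).
z/H = 8208.0/10147 = 0.80891; exp(−0.80891) = 0.44534.
P = 535.6 × 0.44534 = 238.52 Pa.

P ≈ 239 Pa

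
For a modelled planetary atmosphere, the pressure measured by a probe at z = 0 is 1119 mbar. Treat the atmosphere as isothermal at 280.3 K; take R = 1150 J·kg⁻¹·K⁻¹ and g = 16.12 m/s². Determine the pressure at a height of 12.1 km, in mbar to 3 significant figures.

Scale height: H = RT/g = 1150 × 280.3 / 16.12 = 19997 m.
Barometric formula: P = P₀ exp(−z/H).
z/H = 12100/19997 = 0.60509; exp(−0.60509) = 0.54603.
P = 1119 × 0.54603 = 611.01 mbar.

P ≈ 611 mbar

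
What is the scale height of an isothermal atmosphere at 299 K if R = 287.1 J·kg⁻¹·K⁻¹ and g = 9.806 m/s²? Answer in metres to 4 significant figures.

The scale height of an isothermal atmosphere is H = RT/g.
H = 287.1 × 299 / 9.806 = 85843/9.806 = 8754.1 m.

H ≈ 8754 m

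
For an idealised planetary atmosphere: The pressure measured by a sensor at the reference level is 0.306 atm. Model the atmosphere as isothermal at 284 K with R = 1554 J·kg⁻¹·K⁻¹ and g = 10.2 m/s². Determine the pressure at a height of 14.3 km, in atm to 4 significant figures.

Scale height: H = RT/g = 1554 × 284 / 10.2 = 43268 m.
Barometric formula: P = P₀ exp(−z/H).
z/H = 14300/43268 = 0.33050; exp(−0.33050) = 0.71856.
P = 0.306 × 0.71856 = 0.21988 atm.

P ≈ 0.2199 atm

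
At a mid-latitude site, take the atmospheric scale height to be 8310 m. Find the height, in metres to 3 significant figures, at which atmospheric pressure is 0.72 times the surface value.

Set P/P₀ = exp(−z/H) = 0.72, so z = −H ln(0.72).
−ln(0.72) = 0.32850; z = 8310.0 × 0.32850 = 2729.8 m.

z ≈ 2730 m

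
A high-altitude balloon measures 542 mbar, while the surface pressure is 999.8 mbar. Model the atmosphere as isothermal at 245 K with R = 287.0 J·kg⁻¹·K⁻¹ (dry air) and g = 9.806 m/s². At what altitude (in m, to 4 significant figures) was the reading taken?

Scale height: H = RT/g = 287.0 × 245 / 9.806 = 7170.6 m.
Invert the barometric formula: z = H ln(P₀/P).
P₀/P = 999.8/542 = 1.8446; ln(1.8446) = 0.61226.
z = 7170.6 × 0.61226 = 4390.3 m.

z ≈ 4390 m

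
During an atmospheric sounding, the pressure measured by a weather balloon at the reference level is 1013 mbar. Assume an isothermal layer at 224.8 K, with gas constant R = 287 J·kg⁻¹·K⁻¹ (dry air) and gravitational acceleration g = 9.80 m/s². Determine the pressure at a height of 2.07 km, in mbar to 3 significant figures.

P ≈ 740 mbar

Scale height: H = RT/g = 287 × 224.8 / 9.80 = 6583.4 m.
Barometric formula: P = P₀ exp(−z/H).
z/H = 2070.0/6583.4 = 0.31443; exp(−0.31443) = 0.73020.
P = 1013 × 0.73020 = 739.69 mbar.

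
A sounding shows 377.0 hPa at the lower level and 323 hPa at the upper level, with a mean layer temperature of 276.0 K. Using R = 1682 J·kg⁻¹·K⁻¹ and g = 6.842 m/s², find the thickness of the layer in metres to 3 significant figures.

Δz ≈ 10500 m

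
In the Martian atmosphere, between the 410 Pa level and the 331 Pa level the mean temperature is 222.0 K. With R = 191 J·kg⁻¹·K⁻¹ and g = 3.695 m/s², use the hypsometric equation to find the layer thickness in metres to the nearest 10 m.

Δz ≈ 2460 m

Hypsometric equation: Δz = (R T̄/g) ln(P₁/P₂).
R T̄/g = 191 × 222.0 / 3.695 = 11476 m.
ln(410/331) = ln(1.2387) = 0.21406.
Δz = 11476 × 0.21406 = 2456.6 m.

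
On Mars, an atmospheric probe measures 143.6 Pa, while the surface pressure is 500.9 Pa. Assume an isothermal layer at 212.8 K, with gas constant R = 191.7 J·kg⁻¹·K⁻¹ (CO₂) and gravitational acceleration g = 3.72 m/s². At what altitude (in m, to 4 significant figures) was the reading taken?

Scale height: H = RT/g = 191.7 × 212.8 / 3.72 = 10966 m.
Invert the barometric formula: z = H ln(P₀/P).
P₀/P = 500.9/143.6 = 3.4882; ln(3.4882) = 1.2494.
z = 10966 × 1.2494 = 13701 m.

z ≈ 13700 m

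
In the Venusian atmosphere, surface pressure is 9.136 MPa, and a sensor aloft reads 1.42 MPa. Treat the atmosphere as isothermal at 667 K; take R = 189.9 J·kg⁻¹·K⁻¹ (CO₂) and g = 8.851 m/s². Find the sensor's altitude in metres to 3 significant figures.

Scale height: H = RT/g = 189.9 × 667 / 8.851 = 14311 m.
Invert the barometric formula: z = H ln(P₀/P).
P₀/P = 9.136/1.42 = 6.4338; ln(6.4338) = 1.8616.
z = 14311 × 1.8616 = 26641 m.

z ≈ 26600 m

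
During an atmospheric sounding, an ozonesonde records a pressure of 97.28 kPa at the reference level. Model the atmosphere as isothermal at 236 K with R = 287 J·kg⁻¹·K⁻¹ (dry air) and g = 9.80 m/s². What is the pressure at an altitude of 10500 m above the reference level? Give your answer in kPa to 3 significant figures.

Scale height: H = RT/g = 287 × 236 / 9.80 = 6911.4 m.
Barometric formula: P = P₀ exp(−z/H).
z/H = 10500/6911.4 = 1.5192; exp(−1.5192) = 0.21889.
P = 97.28 × 0.21889 = 21.294 kPa.

P ≈ 21.3 kPa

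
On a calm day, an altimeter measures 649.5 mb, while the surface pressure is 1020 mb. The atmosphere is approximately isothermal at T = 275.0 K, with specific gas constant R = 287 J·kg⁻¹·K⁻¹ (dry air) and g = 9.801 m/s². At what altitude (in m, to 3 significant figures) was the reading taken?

z ≈ 3630 m

Scale height: H = RT/g = 287 × 275.0 / 9.801 = 8052.7 m.
Invert the barometric formula: z = H ln(P₀/P).
P₀/P = 1020/649.5 = 1.5704; ln(1.5704) = 0.45133.
z = 8052.7 × 0.45133 = 3634.4 m.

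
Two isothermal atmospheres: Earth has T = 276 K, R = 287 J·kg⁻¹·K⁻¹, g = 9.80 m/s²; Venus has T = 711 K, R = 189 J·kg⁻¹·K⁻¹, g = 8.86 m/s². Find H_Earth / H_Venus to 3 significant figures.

H_Earth/H_Venus ≈ 0.533

H = RT/g for each body.
H_Earth = 287 × 276 / 9.80 = 8082.9 m.
H_Venus = 189 × 711 / 8.86 = 15167 m.
H_Earth/H_Venus = 8082.9/15167 = 0.53293.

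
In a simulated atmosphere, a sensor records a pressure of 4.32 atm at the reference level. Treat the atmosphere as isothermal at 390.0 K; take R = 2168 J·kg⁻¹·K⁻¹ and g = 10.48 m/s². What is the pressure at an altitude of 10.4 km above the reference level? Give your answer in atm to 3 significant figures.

P ≈ 3.80 atm

Scale height: H = RT/g = 2168 × 390.0 / 10.48 = 80679 m.
Barometric formula: P = P₀ exp(−z/H).
z/H = 10400/80679 = 0.12891; exp(−0.12891) = 0.87905.
P = 4.32 × 0.87905 = 3.7975 atm.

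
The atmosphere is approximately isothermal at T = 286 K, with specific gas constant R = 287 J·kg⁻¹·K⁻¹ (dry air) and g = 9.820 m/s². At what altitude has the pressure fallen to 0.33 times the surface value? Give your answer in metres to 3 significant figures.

z ≈ 9270 m

Scale height: H = RT/g = 287 × 286 / 9.820 = 8358.7 m.
Set P/P₀ = exp(−z/H) = 0.33, so z = −H ln(0.33).
−ln(0.33) = 1.1087; z = 8358.7 × 1.1087 = 9267.3 m.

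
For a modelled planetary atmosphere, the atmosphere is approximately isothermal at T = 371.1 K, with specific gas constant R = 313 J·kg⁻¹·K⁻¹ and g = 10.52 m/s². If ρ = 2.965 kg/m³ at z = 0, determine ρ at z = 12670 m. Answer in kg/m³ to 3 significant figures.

ρ ≈ 0.941 kg/m³

Scale height: H = RT/g = 313 × 371.1 / 10.52 = 11041 m.
In an isothermal atmosphere, density decays like pressure: ρ = ρ₀ exp(−z/H).
z/H = 12670/11041 = 1.1475; exp(−1.1475) = 0.31743.
ρ = 2.965 × 0.31743 = 0.94118 kg/m³.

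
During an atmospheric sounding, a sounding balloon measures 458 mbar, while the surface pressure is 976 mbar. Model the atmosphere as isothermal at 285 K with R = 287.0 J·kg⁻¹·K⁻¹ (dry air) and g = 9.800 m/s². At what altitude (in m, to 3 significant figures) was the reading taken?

z ≈ 6310 m

Scale height: H = RT/g = 287.0 × 285 / 9.800 = 8346.4 m.
Invert the barometric formula: z = H ln(P₀/P).
P₀/P = 976/458 = 2.1310; ln(2.1310) = 0.75659.
z = 8346.4 × 0.75659 = 6314.8 m.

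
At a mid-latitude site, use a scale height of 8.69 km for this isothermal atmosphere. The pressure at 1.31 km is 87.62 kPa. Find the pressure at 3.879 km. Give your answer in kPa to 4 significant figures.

P ≈ 65.19 kPa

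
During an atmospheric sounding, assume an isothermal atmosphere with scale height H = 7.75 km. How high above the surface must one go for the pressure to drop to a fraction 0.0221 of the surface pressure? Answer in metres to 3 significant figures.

z ≈ 29500 m

Set P/P₀ = exp(−z/H) = 0.0221, so z = −H ln(0.0221).
−ln(0.0221) = 3.8122; z = 7750.0 × 3.8122 = 29545 m.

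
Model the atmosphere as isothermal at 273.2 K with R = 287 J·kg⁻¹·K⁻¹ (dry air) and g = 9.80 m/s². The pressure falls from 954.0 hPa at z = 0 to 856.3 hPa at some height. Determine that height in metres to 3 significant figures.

z ≈ 864 m

Scale height: H = RT/g = 287 × 273.2 / 9.80 = 8000.9 m.
Invert the barometric formula: z = H ln(P₀/P).
P₀/P = 954.0/856.3 = 1.1141; ln(1.1141) = 0.10805.
z = 8000.9 × 0.10805 = 864.50 m.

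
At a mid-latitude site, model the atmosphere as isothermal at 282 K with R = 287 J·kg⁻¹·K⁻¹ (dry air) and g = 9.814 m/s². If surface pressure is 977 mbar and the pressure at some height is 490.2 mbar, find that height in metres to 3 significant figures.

z ≈ 5690 m

Scale height: H = RT/g = 287 × 282 / 9.814 = 8246.8 m.
Invert the barometric formula: z = H ln(P₀/P).
P₀/P = 977/490.2 = 1.9931; ln(1.9931) = 0.68969.
z = 8246.8 × 0.68969 = 5687.7 m.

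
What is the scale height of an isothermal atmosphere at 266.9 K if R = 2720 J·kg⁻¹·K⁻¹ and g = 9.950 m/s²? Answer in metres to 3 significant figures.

The scale height of an isothermal atmosphere is H = RT/g.
H = 2720 × 266.9 / 9.950 = 725970/9.950 = 72962 m.

H ≈ 73000 m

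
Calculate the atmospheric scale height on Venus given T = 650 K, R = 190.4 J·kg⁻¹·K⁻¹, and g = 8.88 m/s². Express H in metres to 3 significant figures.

The scale height of an isothermal atmosphere is H = RT/g.
H = 190.4 × 650 / 8.88 = 123760/8.88 = 13937 m.

H ≈ 13900 m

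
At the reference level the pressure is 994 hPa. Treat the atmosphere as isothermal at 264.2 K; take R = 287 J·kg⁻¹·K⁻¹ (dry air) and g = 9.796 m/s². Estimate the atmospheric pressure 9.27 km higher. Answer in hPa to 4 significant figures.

Scale height: H = RT/g = 287 × 264.2 / 9.796 = 7740.4 m.
Barometric formula: P = P₀ exp(−z/H).
z/H = 9270.0/7740.4 = 1.1976; exp(−1.1976) = 0.30192.
P = 994 × 0.30192 = 300.11 hPa.

P ≈ 300.1 hPa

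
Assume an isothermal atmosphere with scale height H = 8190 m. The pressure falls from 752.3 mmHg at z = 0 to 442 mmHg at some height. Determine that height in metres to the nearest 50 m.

Invert the barometric formula: z = H ln(P₀/P).
P₀/P = 752.3/442 = 1.7020; ln(1.7020) = 0.53180.
z = 8190.0 × 0.53180 = 4355.4 m.

z ≈ 4350 m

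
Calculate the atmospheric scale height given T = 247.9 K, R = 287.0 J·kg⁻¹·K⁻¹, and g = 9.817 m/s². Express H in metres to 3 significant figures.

The scale height of an isothermal atmosphere is H = RT/g.
H = 287.0 × 247.9 / 9.817 = 71147/9.817 = 7247.3 m.

H ≈ 7250 m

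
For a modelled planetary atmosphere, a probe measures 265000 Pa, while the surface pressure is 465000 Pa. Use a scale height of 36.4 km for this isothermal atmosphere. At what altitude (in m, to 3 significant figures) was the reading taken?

z ≈ 20500 m

Invert the barometric formula: z = H ln(P₀/P).
P₀/P = 465000/265000 = 1.7547; ln(1.7547) = 0.56230.
z = 36400 × 0.56230 = 20468 m.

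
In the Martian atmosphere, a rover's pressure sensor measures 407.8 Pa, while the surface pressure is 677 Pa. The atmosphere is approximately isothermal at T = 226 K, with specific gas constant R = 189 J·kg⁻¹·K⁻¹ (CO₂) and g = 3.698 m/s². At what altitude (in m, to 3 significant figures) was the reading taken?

z ≈ 5850 m

Scale height: H = RT/g = 189 × 226 / 3.698 = 11551 m.
Invert the barometric formula: z = H ln(P₀/P).
P₀/P = 677/407.8 = 1.6601; ln(1.6601) = 0.50688.
z = 11551 × 0.50688 = 5855.0 m.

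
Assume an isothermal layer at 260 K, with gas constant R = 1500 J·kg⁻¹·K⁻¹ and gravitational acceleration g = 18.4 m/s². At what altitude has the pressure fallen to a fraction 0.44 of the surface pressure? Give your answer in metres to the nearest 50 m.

z ≈ 17400 m

Scale height: H = RT/g = 1500 × 260 / 18.4 = 21196 m.
Set P/P₀ = exp(−z/H) = 0.44, so z = −H ln(0.44).
−ln(0.44) = 0.82098; z = 21196 × 0.82098 = 17401 m.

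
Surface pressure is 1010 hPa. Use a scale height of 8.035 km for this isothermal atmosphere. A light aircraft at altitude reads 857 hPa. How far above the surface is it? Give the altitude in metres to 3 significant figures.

Invert the barometric formula: z = H ln(P₀/P).
P₀/P = 1010/857 = 1.1785; ln(1.1785) = 0.16424.
z = 8035.0 × 0.16424 = 1319.7 m.

z ≈ 1320 m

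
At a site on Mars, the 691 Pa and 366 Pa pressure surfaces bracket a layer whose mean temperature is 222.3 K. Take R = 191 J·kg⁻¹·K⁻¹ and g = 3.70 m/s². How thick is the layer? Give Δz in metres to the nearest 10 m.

Hypsometric equation: Δz = (R T̄/g) ln(P₁/P₂).
R T̄/g = 191 × 222.3 / 3.70 = 11475 m.
ln(691/366) = ln(1.8880) = 0.63552.
Δz = 11475 × 0.63552 = 7292.6 m.

Δz ≈ 7290 m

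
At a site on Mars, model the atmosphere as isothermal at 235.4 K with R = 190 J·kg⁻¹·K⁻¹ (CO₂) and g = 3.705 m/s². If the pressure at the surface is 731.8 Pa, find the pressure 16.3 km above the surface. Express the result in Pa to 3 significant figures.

Scale height: H = RT/g = 190 × 235.4 / 3.705 = 12072 m.
Barometric formula: P = P₀ exp(−z/H).
z/H = 16300/12072 = 1.3502; exp(−1.3502) = 0.25919.
P = 731.8 × 0.25919 = 189.68 Pa.

P ≈ 190 Pa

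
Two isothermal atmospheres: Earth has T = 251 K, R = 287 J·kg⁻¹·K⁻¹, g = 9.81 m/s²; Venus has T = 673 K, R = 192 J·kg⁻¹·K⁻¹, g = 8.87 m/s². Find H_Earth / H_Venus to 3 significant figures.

H = RT/g for each body.
H_Earth = 287 × 251 / 9.81 = 7343.2 m.
H_Venus = 192 × 673 / 8.87 = 14568 m.
H_Earth/H_Venus = 7343.2/14568 = 0.50406.

H_Earth/H_Venus ≈ 0.504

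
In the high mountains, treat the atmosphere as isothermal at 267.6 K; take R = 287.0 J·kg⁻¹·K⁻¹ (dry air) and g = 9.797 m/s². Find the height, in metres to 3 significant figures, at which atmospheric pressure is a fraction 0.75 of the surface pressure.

z ≈ 2260 m

Scale height: H = RT/g = 287.0 × 267.6 / 9.797 = 7839.3 m.
Set P/P₀ = exp(−z/H) = 0.75, so z = −H ln(0.75).
−ln(0.75) = 0.28768; z = 7839.3 × 0.28768 = 2255.2 m.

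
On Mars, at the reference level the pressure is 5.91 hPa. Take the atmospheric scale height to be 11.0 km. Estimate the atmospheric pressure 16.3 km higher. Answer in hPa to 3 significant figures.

P ≈ 1.34 hPa

Barometric formula: P = P₀ exp(−z/H).
z/H = 16300/11000 = 1.4818; exp(−1.4818) = 0.22723.
P = 5.91 × 0.22723 = 1.3429 hPa.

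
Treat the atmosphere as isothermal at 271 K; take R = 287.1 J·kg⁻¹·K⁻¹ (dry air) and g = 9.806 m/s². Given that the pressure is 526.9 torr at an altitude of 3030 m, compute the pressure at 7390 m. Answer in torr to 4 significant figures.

P ≈ 304.1 torr

Scale height: H = RT/g = 287.1 × 271 / 9.806 = 7934.3 m.
Between two levels, P₂ = P₁ exp(−Δz/H) with Δz = z₂ − z₁.
Δz = 7390.0 − 3030.0 = 4360.0 m; Δz/H = 4360.0/7934.3 = 0.54951.
P₂ = 526.9 × exp(−0.54951) = 526.9 × 0.57723 = 304.14 torr.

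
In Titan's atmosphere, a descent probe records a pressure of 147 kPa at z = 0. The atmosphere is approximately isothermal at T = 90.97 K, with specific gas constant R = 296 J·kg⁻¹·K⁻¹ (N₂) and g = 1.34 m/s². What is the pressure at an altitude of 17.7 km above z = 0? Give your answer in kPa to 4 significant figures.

P ≈ 60.92 kPa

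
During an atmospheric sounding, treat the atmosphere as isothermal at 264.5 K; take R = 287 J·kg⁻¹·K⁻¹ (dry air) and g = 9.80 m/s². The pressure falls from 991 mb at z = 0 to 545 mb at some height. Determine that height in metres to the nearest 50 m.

z ≈ 4650 m

Scale height: H = RT/g = 287 × 264.5 / 9.80 = 7746.1 m.
Invert the barometric formula: z = H ln(P₀/P).
P₀/P = 991/545 = 1.8183; ln(1.8183) = 0.59790.
z = 7746.1 × 0.59790 = 4631.4 m.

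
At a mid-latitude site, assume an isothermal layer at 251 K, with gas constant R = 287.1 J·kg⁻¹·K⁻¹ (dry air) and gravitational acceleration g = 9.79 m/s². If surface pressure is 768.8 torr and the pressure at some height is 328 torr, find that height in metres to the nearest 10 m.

z ≈ 6270 m

Scale height: H = RT/g = 287.1 × 251 / 9.79 = 7360.8 m.
Invert the barometric formula: z = H ln(P₀/P).
P₀/P = 768.8/328 = 2.3439; ln(2.3439) = 0.85182.
z = 7360.8 × 0.85182 = 6270.1 m.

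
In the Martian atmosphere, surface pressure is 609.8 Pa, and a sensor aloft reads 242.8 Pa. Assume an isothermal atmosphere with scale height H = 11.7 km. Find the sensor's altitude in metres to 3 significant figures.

z ≈ 10800 m

Invert the barometric formula: z = H ln(P₀/P).
P₀/P = 609.8/242.8 = 2.5115; ln(2.5115) = 0.92088.
z = 11700 × 0.92088 = 10774 m.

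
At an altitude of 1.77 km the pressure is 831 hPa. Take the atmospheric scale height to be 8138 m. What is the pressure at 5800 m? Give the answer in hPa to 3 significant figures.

P ≈ 506 hPa

Between two levels, P₂ = P₁ exp(−Δz/H) with Δz = z₂ − z₁.
Δz = 5800.0 − 1770.0 = 4030.0 m; Δz/H = 4030.0/8138.0 = 0.49521.
P₂ = 831 × exp(−0.49521) = 831 × 0.60944 = 506.44 hPa.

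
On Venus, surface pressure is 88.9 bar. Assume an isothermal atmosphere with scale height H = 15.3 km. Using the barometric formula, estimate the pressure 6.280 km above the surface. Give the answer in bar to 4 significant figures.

P ≈ 58.97 bar

Barometric formula: P = P₀ exp(−z/H).
z/H = 6280.0/15300 = 0.41046; exp(−0.41046) = 0.66335.
P = 88.9 × 0.66335 = 58.972 bar.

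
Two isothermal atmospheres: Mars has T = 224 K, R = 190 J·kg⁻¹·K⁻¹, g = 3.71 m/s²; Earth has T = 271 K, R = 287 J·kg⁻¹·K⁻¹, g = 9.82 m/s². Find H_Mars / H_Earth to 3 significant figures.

H = RT/g for each body.
H_Mars = 190 × 224 / 3.71 = 11472 m.
H_Earth = 287 × 271 / 9.82 = 7920.3 m.
H_Mars/H_Earth = 11472/7920.3 = 1.4484.

H_Mars/H_Earth ≈ 1.45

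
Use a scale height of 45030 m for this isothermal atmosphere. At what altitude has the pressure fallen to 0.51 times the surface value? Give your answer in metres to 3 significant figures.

z ≈ 30300 m

Set P/P₀ = exp(−z/H) = 0.51, so z = −H ln(0.51).
−ln(0.51) = 0.67334; z = 45030 × 0.67334 = 30321 m.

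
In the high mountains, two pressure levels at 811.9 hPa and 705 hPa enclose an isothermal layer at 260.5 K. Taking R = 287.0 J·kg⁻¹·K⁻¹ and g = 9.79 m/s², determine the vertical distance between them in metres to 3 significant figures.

Δz ≈ 1080 m

Hypsometric equation: Δz = (R T̄/g) ln(P₁/P₂).
R T̄/g = 287.0 × 260.5 / 9.79 = 7636.7 m.
ln(811.9/705) = ln(1.1516) = 0.14115.
Δz = 7636.7 × 0.14115 = 1077.9 m.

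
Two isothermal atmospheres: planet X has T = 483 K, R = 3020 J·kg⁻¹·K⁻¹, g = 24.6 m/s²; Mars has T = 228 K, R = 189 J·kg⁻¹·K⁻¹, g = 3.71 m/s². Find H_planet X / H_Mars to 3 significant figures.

H = RT/g for each body.
H_planet X = 3020 × 483 / 24.6 = 59295 m.
H_Mars = 189 × 228 / 3.71 = 11615 m.
H_planet X/H_Mars = 59295/11615 = 5.1050.

H_planet X/H_Mars ≈ 5.11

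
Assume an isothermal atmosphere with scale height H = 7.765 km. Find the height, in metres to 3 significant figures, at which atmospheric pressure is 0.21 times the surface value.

Set P/P₀ = exp(−z/H) = 0.21, so z = −H ln(0.21).
−ln(0.21) = 1.5606; z = 7765.0 × 1.5606 = 12118 m.

z ≈ 12100 m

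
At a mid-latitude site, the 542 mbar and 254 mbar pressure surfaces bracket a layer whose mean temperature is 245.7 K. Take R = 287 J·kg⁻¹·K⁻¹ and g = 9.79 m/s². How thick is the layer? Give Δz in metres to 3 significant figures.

Δz ≈ 5460 m

Hypsometric equation: Δz = (R T̄/g) ln(P₁/P₂).
R T̄/g = 287 × 245.7 / 9.79 = 7202.8 m.
ln(542/254) = ln(2.1339) = 0.75795.
Δz = 7202.8 × 0.75795 = 5459.4 m.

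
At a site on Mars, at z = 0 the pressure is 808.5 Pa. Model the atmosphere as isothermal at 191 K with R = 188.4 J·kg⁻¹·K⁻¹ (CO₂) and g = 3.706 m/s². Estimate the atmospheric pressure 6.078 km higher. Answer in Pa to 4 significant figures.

Scale height: H = RT/g = 188.4 × 191 / 3.706 = 9709.8 m.
Barometric formula: P = P₀ exp(−z/H).
z/H = 6078.0/9709.8 = 0.62597; exp(−0.62597) = 0.53474.
P = 808.5 × 0.53474 = 432.34 Pa.

P ≈ 432.3 Pa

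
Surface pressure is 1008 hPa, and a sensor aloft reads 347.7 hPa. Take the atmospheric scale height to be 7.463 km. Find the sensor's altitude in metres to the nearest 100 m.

z ≈ 7900 m

Invert the barometric formula: z = H ln(P₀/P).
P₀/P = 1008/347.7 = 2.8991; ln(2.8991) = 1.0644.
z = 7463.0 × 1.0644 = 7943.6 m.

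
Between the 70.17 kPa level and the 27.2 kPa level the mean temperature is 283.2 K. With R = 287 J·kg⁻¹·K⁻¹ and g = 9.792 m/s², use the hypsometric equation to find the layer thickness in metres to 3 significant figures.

Δz ≈ 7870 m

Hypsometric equation: Δz = (R T̄/g) ln(P₁/P₂).
R T̄/g = 287 × 283.2 / 9.792 = 8300.5 m.
ln(70.17/27.2) = ln(2.5798) = 0.94771.
Δz = 8300.5 × 0.94771 = 7866.5 m.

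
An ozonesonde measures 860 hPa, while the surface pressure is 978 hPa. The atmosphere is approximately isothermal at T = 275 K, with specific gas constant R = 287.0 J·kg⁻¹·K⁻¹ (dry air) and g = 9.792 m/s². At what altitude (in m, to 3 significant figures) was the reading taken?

z ≈ 1040 m

Scale height: H = RT/g = 287.0 × 275 / 9.792 = 8060.2 m.
Invert the barometric formula: z = H ln(P₀/P).
P₀/P = 978/860 = 1.1372; ln(1.1372) = 0.12857.
z = 8060.2 × 0.12857 = 1036.3 m.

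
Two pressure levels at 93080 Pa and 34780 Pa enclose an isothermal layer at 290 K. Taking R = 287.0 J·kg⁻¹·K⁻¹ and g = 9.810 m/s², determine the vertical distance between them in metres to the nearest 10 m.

Δz ≈ 8350 m

Hypsometric equation: Δz = (R T̄/g) ln(P₁/P₂).
R T̄/g = 287.0 × 290 / 9.810 = 8484.2 m.
ln(93080/34780) = ln(2.6763) = 0.98444.
Δz = 8484.2 × 0.98444 = 8352.2 m.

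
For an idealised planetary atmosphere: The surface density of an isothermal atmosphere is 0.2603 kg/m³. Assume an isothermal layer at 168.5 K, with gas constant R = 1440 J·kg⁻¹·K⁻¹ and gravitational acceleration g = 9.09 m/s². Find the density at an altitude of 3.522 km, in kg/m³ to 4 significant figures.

Scale height: H = RT/g = 1440 × 168.5 / 9.09 = 26693 m.
In an isothermal atmosphere, density decays like pressure: ρ = ρ₀ exp(−z/H).
z/H = 3522.0/26693 = 0.13194; exp(−0.13194) = 0.87639.
ρ = 0.2603 × 0.87639 = 0.22812 kg/m³.

ρ ≈ 0.2281 kg/m³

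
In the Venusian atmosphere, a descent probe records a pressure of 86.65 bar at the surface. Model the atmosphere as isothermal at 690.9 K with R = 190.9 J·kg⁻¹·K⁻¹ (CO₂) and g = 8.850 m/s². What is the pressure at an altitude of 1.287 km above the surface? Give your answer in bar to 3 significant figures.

Scale height: H = RT/g = 190.9 × 690.9 / 8.850 = 14903 m.
Barometric formula: P = P₀ exp(−z/H).
z/H = 1287.0/14903 = 0.086358; exp(−0.086358) = 0.91727.
P = 86.65 × 0.91727 = 79.481 bar.

P ≈ 79.5 bar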